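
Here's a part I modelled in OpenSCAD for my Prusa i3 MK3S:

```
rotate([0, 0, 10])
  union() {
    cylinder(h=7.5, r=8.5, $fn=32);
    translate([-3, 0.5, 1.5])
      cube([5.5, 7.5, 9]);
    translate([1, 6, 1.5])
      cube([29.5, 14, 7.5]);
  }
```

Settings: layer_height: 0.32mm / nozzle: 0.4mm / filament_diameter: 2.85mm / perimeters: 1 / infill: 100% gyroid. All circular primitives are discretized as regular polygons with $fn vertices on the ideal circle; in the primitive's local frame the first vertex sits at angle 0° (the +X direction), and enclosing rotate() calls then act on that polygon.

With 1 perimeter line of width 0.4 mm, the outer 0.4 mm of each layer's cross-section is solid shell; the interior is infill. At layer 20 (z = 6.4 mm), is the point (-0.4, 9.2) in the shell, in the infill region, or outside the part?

At z = 6.4 mm: the cylinder: section is a regular 32-gon, circumradius r=8.5; the 5.5×7.5 cube at (-3, 0.5) contributes its full rectangle; the cube at (1, 6) (footprint 29.5×14) is included at this height; Combining (union): the regions partially overlap (shared area 48.98 mm²), so overlapping operands fuse into one piece — 1 connected region; (rotated 10° about Z; rotation is an isometry so areas/perimeters/island counts are preserved). Overall, the cross-section is a single solid region. Undo the 10° rotation: the query point maps to (1.204, 9.130) in the un-rotated model frame. The nearest boundary edge runs (1.00, 8.40)→(1.00, 20.00); distance from the point to it = 0.20 mm. The point is inside the cross-section, 0.20 mm from the nearest boundary — within the 0.4 mm shell band (1 × 0.4).

shell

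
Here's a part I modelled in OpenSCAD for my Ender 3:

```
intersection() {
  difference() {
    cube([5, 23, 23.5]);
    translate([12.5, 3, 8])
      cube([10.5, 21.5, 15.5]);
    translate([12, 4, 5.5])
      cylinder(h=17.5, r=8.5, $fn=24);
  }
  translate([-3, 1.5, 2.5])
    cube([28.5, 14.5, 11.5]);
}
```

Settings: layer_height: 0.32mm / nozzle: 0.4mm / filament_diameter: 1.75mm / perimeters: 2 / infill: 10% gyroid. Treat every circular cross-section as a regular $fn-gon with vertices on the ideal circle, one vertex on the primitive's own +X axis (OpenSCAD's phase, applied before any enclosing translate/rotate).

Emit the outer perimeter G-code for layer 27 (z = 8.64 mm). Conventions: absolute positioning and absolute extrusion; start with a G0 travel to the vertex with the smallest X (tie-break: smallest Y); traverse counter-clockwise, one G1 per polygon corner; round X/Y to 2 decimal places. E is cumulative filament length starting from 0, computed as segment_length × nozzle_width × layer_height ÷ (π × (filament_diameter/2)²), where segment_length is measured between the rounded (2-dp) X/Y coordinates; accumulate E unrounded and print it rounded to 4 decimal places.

At z = 8.64 mm: the cube (footprint 5×23) is included at this height; the cube at (12.5, 3) is present — its section is the full 10.5×21.5 rectangle; the cylinder at (12, 4): section is a regular 24-gon, circumradius r=8.5; Taking the first minus the rest: starting from the 5×23 cube, the 10.5×21.5 cube at (12.5, 3) misses the remaining region (no effect); the r=8.5 cylinder at (12, 4) partially overlaps it — only the 9.17 mm² overlap (of its 224.40 mm²) is removed, clipping the outline — 1 connected region; the 28.5×14.5 cube at (-3, 1.5) contributes its full rectangle; After intersecting: the 28.5×14.5 cube at (-3, 1.5) partially overlaps that combined region; clipping to the common part keeps 64.50 mm² — 1 connected region. The outline is a single polygon with 9 vertices. Extrusion per mm of travel: 0.4 × 0.32 / (π × 0.875²) = 0.053216. Accumulating E over each segment gives final E = 2.0362.

G0 X0.00 Y1.50 Z8.64
G1 X3.91 Y1.50 E0.2081
G1 X3.79 Y1.80 E0.2253
G1 X3.50 Y4.00 E0.3434
G1 X3.79 Y6.20 E0.4614
G1 X4.64 Y8.25 E0.5795
G1 X5.00 Y8.72 E0.6111
G1 X5.00 Y16.00 E0.9985
G1 X0.00 Y16.00 E1.2645
G1 X0.00 Y1.50 E2.0362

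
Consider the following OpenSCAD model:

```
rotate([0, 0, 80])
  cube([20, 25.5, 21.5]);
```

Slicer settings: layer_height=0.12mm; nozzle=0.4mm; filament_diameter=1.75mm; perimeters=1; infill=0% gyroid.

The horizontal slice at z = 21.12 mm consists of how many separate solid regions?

1

At z = 21.12 mm: the cube (footprint 20×25.5) is included at this height; (rotated 80° about Z; rotation is an isometry so areas/perimeters/island counts are preserved). The result has 1 disconnected region.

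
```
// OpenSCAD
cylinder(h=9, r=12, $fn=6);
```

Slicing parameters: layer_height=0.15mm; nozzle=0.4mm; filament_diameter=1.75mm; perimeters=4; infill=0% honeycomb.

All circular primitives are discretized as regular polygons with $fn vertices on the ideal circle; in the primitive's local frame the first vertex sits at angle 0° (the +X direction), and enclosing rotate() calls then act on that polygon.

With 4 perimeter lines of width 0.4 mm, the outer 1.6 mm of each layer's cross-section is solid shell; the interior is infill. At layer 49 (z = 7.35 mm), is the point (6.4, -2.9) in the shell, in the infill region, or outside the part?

infill

At z = 7.35 mm: the r=12 cylinder contributes a regular 6-gon of circumradius 12. Overall, the cross-section is a single solid region. The nearest boundary edge runs (6.00, -10.39)→(12.00, 0.00); distance from the point to it = 3.40 mm. The point is inside the cross-section and 3.40 mm from the nearest boundary — more than the 1.6 mm shell width (4 × 0.4), so it's in the infill interior.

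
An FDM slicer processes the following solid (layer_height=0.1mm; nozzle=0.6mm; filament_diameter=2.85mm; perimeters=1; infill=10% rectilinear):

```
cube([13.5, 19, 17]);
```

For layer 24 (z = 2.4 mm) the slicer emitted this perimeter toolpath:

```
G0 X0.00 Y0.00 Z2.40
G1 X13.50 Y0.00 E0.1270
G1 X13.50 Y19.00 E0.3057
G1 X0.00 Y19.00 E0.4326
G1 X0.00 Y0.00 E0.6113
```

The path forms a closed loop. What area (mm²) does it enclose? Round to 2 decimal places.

Apply the shoelace formula to the sequence of (X, Y) vertices; enclosed area = 256.50 mm².

256.50 mm²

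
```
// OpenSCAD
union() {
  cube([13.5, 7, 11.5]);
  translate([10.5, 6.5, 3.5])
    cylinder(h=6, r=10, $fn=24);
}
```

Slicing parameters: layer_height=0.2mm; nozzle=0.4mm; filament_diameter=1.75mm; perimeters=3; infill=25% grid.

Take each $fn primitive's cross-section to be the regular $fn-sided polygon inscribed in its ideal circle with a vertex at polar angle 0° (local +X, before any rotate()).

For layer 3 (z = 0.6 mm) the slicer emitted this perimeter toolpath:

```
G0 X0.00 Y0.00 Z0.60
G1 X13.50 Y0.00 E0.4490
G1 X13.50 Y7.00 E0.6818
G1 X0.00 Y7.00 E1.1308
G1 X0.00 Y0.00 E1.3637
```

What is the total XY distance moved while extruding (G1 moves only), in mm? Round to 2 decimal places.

41.00 mm

Sum the Euclidean lengths of each G1 segment: total = 41.00 mm.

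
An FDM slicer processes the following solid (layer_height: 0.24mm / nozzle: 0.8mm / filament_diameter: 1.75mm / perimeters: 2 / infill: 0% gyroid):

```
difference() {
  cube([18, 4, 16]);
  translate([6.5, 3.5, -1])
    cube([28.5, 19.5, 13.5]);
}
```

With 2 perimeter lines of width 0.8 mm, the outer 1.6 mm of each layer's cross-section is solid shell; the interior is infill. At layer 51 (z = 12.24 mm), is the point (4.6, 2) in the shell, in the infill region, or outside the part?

infill

At z = 12.24 mm: the 18×4 cube contributes its full rectangle; the cube at (6.5, 3.5) (footprint 28.5×19.5) is included at this height; Subtracting the remaining from the first: starting from the 18×4 cube, the 28.5×19.5 cube at (6.5, 3.5) partially overlaps it — only the 5.75 mm² overlap (of its 555.75 mm²) is removed, clipping the outline — 1 connected region. Overall, the cross-section is a single solid region. The nearest boundary edge runs (18.00, 0.00)→(0.00, 0.00); distance from the point to it = 2.00 mm. The point is inside the cross-section and 2.00 mm from the nearest boundary — more than the 1.6 mm shell width (2 × 0.8), so it's in the infill interior.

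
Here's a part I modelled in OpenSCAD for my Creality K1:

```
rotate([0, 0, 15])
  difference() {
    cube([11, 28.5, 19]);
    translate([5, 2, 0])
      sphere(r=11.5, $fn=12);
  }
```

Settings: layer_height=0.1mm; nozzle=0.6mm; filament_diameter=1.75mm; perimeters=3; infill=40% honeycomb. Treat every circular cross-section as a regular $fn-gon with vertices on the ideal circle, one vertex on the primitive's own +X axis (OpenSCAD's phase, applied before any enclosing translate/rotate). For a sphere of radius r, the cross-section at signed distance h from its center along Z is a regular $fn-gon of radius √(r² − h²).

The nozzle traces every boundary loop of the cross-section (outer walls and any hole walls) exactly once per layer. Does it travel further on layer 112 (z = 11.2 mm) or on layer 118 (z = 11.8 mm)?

Layer 112 (z = 11.2): the 11×28.5 cube contributes its full rectangle (perimeter 79.00 mm); the r=11.5 sphere at (5, 2) slices to a regular 12-gon of circumradius 2.610 (√(r²−h²) with h=11.2 from center) (perimeter = 2·12·2.610·sin(180°/12) = 16.21 mm); Taking the first minus the rest: starting from the 11×28.5 cube, the r=11.5 sphere at (5, 2) partially overlaps it — only the 19.23 mm² overlap (of its 20.43 mm²) is removed, clipping the outline — boundary = 88.64 mm; (rotated 15° about Z; rotation is an isometry so areas/perimeters/island counts are preserved). So its perimeter = 88.64 mm. Layer 118 (z = 11.8): the cube is present — its section is the full 11×28.5 rectangle (perimeter 79.00 mm); the sphere at (5, 2) is not intersected at this z (|z−center|=11.800 > r=11.5); Taking the first minus the rest: none of the subtracted shapes is present at this height, so the 11×28.5 cube is unchanged — boundary = 79.00 mm; (whole slice rotated 15° about Z — lengths, areas and connectivity unchanged). So its perimeter = 79.00 mm. Layer 112 is larger (88.64 vs 79.00 mm).

layer 112 (z = 11.2 mm)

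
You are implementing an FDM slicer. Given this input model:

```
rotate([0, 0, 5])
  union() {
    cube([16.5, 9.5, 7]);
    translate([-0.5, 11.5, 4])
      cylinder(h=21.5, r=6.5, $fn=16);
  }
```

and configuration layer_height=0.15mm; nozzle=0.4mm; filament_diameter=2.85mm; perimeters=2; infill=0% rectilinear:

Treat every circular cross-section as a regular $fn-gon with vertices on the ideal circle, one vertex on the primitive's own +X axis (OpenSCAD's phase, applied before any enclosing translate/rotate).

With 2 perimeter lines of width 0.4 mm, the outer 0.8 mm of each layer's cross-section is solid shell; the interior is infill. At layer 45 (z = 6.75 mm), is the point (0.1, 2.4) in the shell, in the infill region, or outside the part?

At z = 6.75 mm: the cube (footprint 16.5×9.5) is included at this height; the r=6.5 cylinder at (-0.5, 11.5) gives a regular 16-gon of circumradius 6.5 (constant along its height); Combining (union): the regions partially overlap (shared area 17.51 mm²), so overlapping operands fuse into one piece — 1 connected region; (rotated 5° about Z; rotation is an isometry so areas/perimeters/island counts are preserved). Overall, the cross-section is a single solid region. Undo the 5° rotation: the query point maps to (0.309, 2.382) in the un-rotated model frame. The nearest boundary edge runs (0.00, 0.00)→(0.00, 5.10); distance from the point to it = 0.31 mm. The point is inside the cross-section, 0.31 mm from the nearest boundary — within the 0.8 mm shell band (2 × 0.4).

shell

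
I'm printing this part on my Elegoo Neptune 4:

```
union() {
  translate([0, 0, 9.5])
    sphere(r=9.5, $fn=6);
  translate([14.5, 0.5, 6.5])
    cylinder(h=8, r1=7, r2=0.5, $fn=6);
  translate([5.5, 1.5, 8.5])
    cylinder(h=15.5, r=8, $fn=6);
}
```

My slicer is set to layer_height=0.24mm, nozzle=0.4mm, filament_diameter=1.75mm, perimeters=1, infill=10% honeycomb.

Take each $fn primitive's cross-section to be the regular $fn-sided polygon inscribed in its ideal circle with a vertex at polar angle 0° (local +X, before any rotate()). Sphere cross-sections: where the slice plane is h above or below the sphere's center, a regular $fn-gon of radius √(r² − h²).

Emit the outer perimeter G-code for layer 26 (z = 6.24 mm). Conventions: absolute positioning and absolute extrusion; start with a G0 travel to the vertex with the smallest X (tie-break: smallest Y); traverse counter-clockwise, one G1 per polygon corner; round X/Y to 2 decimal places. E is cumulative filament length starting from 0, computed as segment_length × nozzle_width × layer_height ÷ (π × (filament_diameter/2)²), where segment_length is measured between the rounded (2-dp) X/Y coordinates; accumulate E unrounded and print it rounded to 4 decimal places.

At z = 6.24 mm: the r=9.5 sphere contributes a regular 6-gon of circumradius √(9.5²−3.26²) = 8.923; the cone at (14.5, 0.5) does not reach this height (z outside [6.5, 14.5]); the cylinder at (5.5, 1.5) does not reach this height (z outside [8.5, 24]); Merging all regions: only the r=9.5 sphere is present, so the union is just that shape — 1 connected region. The outline is a single polygon with 6 vertices. Extrusion per mm of travel: 0.4 × 0.24 / (π × 0.875²) = 0.039912. Accumulating E over each segment gives final E = 2.1368.

G0 X-8.92 Y0.00 Z6.24
G1 X-4.46 Y-7.73 E0.3562
G1 X4.46 Y-7.73 E0.7122
G1 X8.92 Y0.00 E1.0684
G1 X4.46 Y7.73 E1.4246
G1 X-4.46 Y7.73 E1.7806
G1 X-8.92 Y0.00 E2.1368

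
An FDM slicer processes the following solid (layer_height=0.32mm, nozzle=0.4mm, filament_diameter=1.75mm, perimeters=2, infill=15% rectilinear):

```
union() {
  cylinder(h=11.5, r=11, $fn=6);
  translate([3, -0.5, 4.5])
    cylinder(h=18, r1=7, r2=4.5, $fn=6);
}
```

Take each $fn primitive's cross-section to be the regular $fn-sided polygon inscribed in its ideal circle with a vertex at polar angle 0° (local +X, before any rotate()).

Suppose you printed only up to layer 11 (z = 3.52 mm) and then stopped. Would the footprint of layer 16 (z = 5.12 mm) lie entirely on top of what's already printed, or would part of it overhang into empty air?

entirely on top

Compare the two slices. At z = 3.52: the r=11 cylinder gives a regular 6-gon of circumradius 11 (constant along its height) (area = (6/2)·11.000²·sin(360°/6) = 314.37 mm²); the cone at (3, -0.5) is absent (z outside [4.5, 22.5]); Taking the union: only the r=11 cylinder is present, so the union is just that shape — area = 314.37 mm². At z = 5.12: the cylinder: section is a regular 6-gon, circumradius r=11 (area = (6/2)·11.000²·sin(360°/6) = 314.37 mm²); the cone at (3, -0.5) (r1=7→r2=4.5) has section circumradius 6.914 here — a regular 6-gon (area = (6/2)·6.914²·sin(360°/6) = 124.19 mm²); Merging all regions: the cone at (3, -0.5) lies entirely inside the r=11 cylinder, so the union is just the r=11 cylinder — area = 314.37 mm². Checking containment: the cross-section at z = 5.12 is a subset of the cross-section at z = 3.52.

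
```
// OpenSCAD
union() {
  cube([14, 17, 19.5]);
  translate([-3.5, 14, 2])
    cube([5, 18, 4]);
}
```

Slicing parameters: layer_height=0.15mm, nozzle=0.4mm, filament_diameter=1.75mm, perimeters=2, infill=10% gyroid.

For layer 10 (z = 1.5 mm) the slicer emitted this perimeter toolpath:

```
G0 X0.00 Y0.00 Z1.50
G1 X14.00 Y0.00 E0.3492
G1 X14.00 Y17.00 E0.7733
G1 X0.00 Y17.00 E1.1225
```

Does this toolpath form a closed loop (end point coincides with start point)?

Start point (G0): (0.00, 0.00). End point (last G1): the path does not return to the start — open.

no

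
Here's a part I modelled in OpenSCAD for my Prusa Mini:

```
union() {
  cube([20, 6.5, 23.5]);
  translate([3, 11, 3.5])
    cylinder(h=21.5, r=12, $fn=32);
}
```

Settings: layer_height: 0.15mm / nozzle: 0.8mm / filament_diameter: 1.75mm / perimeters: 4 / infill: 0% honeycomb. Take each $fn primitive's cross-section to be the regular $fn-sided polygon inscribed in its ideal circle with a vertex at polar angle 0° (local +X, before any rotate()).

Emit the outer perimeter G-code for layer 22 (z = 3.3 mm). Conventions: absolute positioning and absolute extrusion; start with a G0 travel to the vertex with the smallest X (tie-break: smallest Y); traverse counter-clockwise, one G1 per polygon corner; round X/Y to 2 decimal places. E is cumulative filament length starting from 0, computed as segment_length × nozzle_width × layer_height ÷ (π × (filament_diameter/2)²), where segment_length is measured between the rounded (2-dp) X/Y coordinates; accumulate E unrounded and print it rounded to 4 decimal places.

G0 X0.00 Y0.00 Z3.30
G1 X20.00 Y0.00 E0.9978
G1 X20.00 Y6.50 E1.3221
G1 X0.00 Y6.50 E2.3199
G1 X0.00 Y0.00 E2.6442

At z = 3.3 mm: the cube (footprint 20×6.5) is included at this height; the cylinder at (3, 11) is absent (z outside [3.5, 25]); Taking the union: only the 20×6.5 cube is present, so the union is just that shape — 1 connected region. The outline is a single polygon with 4 vertices. Extrusion per mm of travel: 0.8 × 0.15 / (π × 0.875²) = 0.049890. Accumulating E over each segment gives final E = 2.6442.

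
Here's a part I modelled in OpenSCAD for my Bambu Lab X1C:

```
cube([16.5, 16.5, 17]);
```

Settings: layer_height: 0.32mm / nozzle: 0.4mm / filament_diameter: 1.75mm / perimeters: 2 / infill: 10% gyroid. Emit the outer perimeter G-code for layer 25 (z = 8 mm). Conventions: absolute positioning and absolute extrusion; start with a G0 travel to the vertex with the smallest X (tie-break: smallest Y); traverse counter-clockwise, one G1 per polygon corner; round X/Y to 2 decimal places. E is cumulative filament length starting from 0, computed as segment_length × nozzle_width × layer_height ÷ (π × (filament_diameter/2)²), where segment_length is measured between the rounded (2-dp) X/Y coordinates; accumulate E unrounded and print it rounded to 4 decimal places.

G0 X0.00 Y0.00 Z8.00
G1 X16.50 Y0.00 E0.8781
G1 X16.50 Y16.50 E1.7561
G1 X0.00 Y16.50 E2.6342
G1 X0.00 Y0.00 E3.5123

At z = 8 mm: the cube (footprint 16.5×16.5) is included at this height. The outline is a single polygon with 4 vertices. Extrusion per mm of travel: 0.4 × 0.32 / (π × 0.875²) = 0.053216. Accumulating E over each segment gives final E = 3.5123.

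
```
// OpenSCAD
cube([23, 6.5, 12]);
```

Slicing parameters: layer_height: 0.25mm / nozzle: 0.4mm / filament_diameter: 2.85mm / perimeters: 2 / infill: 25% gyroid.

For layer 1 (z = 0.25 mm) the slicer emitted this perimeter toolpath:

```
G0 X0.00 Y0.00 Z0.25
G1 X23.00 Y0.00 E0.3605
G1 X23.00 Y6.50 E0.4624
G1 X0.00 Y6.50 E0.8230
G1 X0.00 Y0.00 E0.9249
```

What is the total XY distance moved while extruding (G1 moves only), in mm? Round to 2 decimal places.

59.00 mm

Sum the Euclidean lengths of each G1 segment: total = 59.00 mm.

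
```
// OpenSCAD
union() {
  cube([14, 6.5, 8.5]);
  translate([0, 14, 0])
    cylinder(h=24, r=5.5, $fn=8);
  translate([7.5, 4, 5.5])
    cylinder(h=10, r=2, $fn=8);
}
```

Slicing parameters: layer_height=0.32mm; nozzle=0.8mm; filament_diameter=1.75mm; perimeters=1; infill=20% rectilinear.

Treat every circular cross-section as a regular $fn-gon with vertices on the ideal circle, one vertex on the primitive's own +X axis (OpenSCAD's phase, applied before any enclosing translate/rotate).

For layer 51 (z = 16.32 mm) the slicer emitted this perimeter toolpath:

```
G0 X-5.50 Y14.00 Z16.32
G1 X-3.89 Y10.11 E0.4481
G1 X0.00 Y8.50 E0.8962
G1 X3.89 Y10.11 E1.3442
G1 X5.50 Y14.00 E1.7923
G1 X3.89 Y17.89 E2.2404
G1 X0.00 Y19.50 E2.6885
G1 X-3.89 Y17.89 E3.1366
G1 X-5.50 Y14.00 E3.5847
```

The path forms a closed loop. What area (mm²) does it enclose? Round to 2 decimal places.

Apply the shoelace formula to the sequence of (X, Y) vertices; enclosed area = 85.58 mm².

85.58 mm²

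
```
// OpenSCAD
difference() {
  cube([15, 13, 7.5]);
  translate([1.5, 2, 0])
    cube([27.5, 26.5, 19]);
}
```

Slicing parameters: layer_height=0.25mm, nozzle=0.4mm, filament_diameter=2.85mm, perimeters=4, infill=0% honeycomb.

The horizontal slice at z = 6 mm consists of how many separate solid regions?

At z = 6 mm: the cube (footprint 15×13) is included at this height; the cube at (1.5, 2) (footprint 27.5×26.5) is included at this height; Subtracting the remaining from the first: starting from the 15×13 cube, the 27.5×26.5 cube at (1.5, 2) partially overlaps it — only the 148.50 mm² overlap (of its 728.75 mm²) is removed, clipping the outline — 1 connected region. The result has 1 disconnected region.

1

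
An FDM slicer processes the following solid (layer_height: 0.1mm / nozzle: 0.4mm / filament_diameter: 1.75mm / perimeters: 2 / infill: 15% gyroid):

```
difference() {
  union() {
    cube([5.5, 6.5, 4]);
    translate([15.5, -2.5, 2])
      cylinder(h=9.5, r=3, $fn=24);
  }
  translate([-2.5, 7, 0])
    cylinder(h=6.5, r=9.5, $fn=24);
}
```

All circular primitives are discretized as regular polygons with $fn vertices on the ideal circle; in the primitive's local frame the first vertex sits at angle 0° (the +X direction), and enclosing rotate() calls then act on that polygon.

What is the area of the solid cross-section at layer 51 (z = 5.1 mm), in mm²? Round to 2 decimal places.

At z = 5.1 mm: the cube does not reach this height (z outside [0, 4]); the r=3 cylinder at (15.5, -2.5) gives a regular 24-gon of circumradius 3 (constant along its height) (area = (24/2)·3.000²·sin(360°/24) = 27.95 mm²); Merging all regions: only the r=3 cylinder at (15.5, -2.5) is present, so the union is just that shape — area = 27.95 mm²; the cylinder at (-2.5, 7): section is a regular 24-gon, circumradius r=9.5 (area = (24/2)·9.500²·sin(360°/24) = 280.30 mm²); After the difference (first − rest): starting from that combined region (27.95 mm²), the r=9.5 cylinder at (-2.5, 7) misses the remaining region (no effect) — area = 27.95 mm². Overall, the cross-section is a single solid region. Net area = 27.95 mm².

27.95 mm²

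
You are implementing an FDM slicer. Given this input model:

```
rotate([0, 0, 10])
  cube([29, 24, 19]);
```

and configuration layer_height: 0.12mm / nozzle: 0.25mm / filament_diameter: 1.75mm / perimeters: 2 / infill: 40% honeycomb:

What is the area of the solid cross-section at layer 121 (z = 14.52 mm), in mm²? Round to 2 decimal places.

696.00 mm²

At z = 14.52 mm: the cube (footprint 29×24) is included at this height (area 696.00 mm²); (whole slice rotated 10° about Z — lengths, areas and connectivity unchanged). Overall, the cross-section is a single solid region. Net area = 696.00 mm².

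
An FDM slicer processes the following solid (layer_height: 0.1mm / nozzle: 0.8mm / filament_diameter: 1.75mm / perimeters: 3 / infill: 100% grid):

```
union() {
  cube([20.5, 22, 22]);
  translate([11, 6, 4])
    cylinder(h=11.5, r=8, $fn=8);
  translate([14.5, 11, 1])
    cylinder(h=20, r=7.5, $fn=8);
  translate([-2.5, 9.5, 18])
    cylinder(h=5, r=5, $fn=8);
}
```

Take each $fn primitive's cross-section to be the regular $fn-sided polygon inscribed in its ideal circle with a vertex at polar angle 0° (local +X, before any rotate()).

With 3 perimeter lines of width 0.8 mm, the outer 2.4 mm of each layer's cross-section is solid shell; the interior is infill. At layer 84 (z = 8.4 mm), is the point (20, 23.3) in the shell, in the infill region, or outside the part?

outside

At z = 8.4 mm: the 20.5×22 cube contributes its full rectangle; the r=8 cylinder at (11, 6) contributes a regular 8-gon of circumradius 8; the r=7.5 cylinder at (14.5, 11) gives a regular 8-gon of circumradius 7.5 (constant along its height); the cylinder at (-2.5, 9.5) does not reach this height (z outside [18, 23]); Taking the union: the regions partially overlap (shared area 325.03 mm²), so overlapping operands fuse into one piece — 1 connected region. Overall, the cross-section is a single solid region. The nearest boundary edge runs (0.00, 22.00)→(20.50, 22.00); distance from the point to it = 1.30 mm. The point is not inside any of the regions above, so it lies outside the cross-section (1.30 mm from the nearest boundary).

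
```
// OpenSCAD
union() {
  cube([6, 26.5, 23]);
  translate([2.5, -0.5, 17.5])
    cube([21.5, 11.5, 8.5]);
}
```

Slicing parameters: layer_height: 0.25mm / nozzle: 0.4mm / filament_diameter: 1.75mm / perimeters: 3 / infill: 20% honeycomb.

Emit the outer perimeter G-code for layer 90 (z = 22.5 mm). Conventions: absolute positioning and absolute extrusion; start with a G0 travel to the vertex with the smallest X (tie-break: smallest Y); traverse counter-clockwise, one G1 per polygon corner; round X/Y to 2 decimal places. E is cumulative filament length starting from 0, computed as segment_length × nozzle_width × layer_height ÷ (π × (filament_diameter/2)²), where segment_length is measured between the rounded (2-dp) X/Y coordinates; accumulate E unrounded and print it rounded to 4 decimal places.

At z = 22.5 mm: the cube (footprint 6×26.5) is included at this height; the cube at (2.5, -0.5) (footprint 21.5×11.5) is included at this height; Merging all regions: the regions partially overlap (shared area 38.50 mm²), so overlapping operands fuse into one piece — 1 connected region. The outline is a single polygon with 8 vertices. Extrusion per mm of travel: 0.4 × 0.25 / (π × 0.875²) = 0.041575. Accumulating E over each segment gives final E = 4.2407.

G0 X0.00 Y0.00 Z22.50
G1 X2.50 Y0.00 E0.1039
G1 X2.50 Y-0.50 E0.1247
G1 X24.00 Y-0.50 E1.0186
G1 X24.00 Y11.00 E1.4967
G1 X6.00 Y11.00 E2.2451
G1 X6.00 Y26.50 E2.8895
G1 X0.00 Y26.50 E3.1389
G1 X0.00 Y0.00 E4.2407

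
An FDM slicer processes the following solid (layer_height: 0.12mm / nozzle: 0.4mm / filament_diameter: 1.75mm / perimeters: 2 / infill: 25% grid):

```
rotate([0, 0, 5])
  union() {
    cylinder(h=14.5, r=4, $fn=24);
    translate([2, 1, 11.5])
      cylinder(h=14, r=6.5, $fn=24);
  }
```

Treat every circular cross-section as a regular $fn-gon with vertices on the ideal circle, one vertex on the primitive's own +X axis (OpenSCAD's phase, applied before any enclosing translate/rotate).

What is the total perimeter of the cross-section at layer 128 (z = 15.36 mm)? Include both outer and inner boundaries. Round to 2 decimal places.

40.72 mm

At z = 15.36 mm: the cylinder is not intersected at this z (z outside [0, 14.5]); the cylinder at (2, 1): section is a regular 24-gon, circumradius r=6.5 (perimeter = 2·24·6.500·sin(180°/24) = 40.72 mm); Taking the union: only the r=6.5 cylinder at (2, 1) is present, so the union is just that shape — boundary = 40.72 mm; (rotated 5° about Z; rotation is an isometry so areas/perimeters/island counts are preserved). Overall, the cross-section is a single solid region. Total boundary length (outer) = 40.72 mm.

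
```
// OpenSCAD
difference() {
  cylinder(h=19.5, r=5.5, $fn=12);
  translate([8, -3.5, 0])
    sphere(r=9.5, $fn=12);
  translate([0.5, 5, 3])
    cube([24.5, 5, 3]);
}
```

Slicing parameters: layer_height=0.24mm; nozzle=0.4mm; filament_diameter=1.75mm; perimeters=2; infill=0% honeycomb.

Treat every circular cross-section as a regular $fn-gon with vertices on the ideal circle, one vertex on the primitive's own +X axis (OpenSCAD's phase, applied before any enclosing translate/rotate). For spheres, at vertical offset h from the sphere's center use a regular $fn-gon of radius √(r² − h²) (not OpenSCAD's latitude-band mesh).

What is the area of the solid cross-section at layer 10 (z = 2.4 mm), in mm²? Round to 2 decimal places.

48.60 mm²

At z = 2.4 mm: the r=5.5 cylinder gives a regular 12-gon of circumradius 5.5 (constant along its height) (area = (12/2)·5.500²·sin(360°/12) = 90.75 mm²); the sphere at (8, -3.5): section is a regular 12-gon, circumradius = √(r²−h²) = √(9.5²−2.4²) = 9.192 (area = (12/2)·9.192²·sin(360°/12) = 253.47 mm²); the cube at (0.5, 5) is not intersected at this z (z outside [3, 6]); Subtracting the remaining from the first: starting from the r=5.5 cylinder (90.75 mm²), the r=9.5 sphere at (8, -3.5) partially overlaps it — only the 42.15 mm² overlap (of its 253.47 mm²) is removed, clipping the outline — area = 48.60 mm². Overall, the cross-section is a single solid region. Net area = 48.60 mm².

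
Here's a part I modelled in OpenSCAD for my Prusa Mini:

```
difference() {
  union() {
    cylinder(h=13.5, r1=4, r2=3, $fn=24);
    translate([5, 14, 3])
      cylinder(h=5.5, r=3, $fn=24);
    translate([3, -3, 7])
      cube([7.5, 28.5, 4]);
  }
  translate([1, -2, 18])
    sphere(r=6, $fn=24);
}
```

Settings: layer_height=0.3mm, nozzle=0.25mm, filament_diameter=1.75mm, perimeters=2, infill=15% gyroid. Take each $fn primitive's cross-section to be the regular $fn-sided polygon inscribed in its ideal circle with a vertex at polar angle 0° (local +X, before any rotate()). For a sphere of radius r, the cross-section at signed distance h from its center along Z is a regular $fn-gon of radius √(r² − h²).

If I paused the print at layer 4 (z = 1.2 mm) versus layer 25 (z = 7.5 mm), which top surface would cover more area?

Layer 4 (z = 1.2): the cone (r1=4→r2=3) has section circumradius 3.911 here — a regular 24-gon (area = (24/2)·3.911²·sin(360°/24) = 47.51 mm²); the cylinder at (5, 14) does not reach this height (z outside [3, 8.5]); the cube at (3, -3) is not intersected at this z (z outside [7, 11]); Combining (union): only the cone is present, so the union is just that shape — area = 47.51 mm²; the sphere at (1, -2) does not reach this height (|z−center|=16.800 > r=6); Subtracting the remaining from the first: none of the subtracted shapes is present at this height, so that combined region is unchanged — area = 47.51 mm². So its area = 47.51 mm². Layer 25 (z = 7.5): the cone (r1=4→r2=3) has section circumradius 3.444 here — a regular 24-gon (area = (24/2)·3.444²·sin(360°/24) = 36.85 mm²); the cylinder at (5, 14): section is a regular 24-gon, circumradius r=3 (area = (24/2)·3.000²·sin(360°/24) = 27.95 mm²); the 7.5×28.5 cube at (3, -3) contributes its full rectangle (area 213.75 mm²); Merging all regions: the regions partially overlap — summed areas 278.55 mm² minus the doubly-counted overlap 25.88 mm² gives 252.67 mm² — area = 252.67 mm²; the sphere at (1, -2) does not reach this height (|z−center|=10.500 > r=6); After the difference (first − rest): none of the subtracted shapes is present at this height, so that combined region is unchanged — area = 252.67 mm². So its area = 252.67 mm². Layer 25 is larger (252.67 vs 47.51 mm²).

layer 25 (z = 7.5 mm)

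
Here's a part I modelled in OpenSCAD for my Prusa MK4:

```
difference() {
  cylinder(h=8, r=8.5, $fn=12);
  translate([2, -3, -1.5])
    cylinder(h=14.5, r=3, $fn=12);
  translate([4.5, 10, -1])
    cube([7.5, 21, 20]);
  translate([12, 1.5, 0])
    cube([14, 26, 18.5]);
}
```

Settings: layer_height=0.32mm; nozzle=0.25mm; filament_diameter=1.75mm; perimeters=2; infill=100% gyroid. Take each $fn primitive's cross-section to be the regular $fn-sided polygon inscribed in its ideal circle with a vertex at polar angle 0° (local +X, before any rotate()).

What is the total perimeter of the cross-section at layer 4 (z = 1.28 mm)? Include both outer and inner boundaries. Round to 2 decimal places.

At z = 1.28 mm: the r=8.5 cylinder gives a regular 12-gon of circumradius 8.5 (constant along its height) (perimeter = 2·12·8.500·sin(180°/12) = 52.80 mm); the r=3 cylinder at (2, -3) gives a regular 12-gon of circumradius 3 (constant along its height) (perimeter = 2·12·3.000·sin(180°/12) = 18.63 mm); the 7.5×21 cube at (4.5, 10) contributes its full rectangle (perimeter 57.00 mm); the cube at (12, 1.5) (footprint 14×26) is included at this height (perimeter 80.00 mm); Taking the first minus the rest: starting from the r=8.5 cylinder, the r=3 cylinder at (2, -3) lies wholly inside it (removes its full 27.00 mm² and its 18.63 mm outline becomes a hole wall); the 7.5×21 cube at (4.5, 10) misses the remaining region (no effect); the 14×26 cube at (12, 1.5) misses the remaining region (no effect) — boundary (outer + 1 inner loop) = 71.43 mm. Overall, the cross-section is one region with 1 hole. Total boundary length (outer + inner) = 71.43 mm.

71.43 mm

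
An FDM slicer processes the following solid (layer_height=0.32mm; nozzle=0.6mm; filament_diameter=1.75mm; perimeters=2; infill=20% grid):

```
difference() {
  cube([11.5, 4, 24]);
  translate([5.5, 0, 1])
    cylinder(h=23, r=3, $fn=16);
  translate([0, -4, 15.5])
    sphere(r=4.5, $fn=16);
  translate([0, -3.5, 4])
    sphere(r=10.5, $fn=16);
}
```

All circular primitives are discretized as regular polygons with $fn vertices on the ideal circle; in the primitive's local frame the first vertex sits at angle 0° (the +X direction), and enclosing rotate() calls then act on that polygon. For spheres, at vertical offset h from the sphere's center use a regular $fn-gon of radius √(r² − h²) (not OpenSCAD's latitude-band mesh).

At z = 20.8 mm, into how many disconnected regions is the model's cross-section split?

1

At z = 20.8 mm: the cube (footprint 11.5×4) is included at this height; the r=3 cylinder at (5.5, 0) contributes a regular 16-gon of circumradius 3; the sphere at (0, -4) is not intersected at this z (|z−center|=5.300 > r=4.5); the sphere at (0, -3.5) does not reach this height (|z−center|=16.800 > r=10.5); Subtracting the remaining from the first: starting from the 11.5×4 cube, the r=3 cylinder at (5.5, 0) partially overlaps it — only the 13.78 mm² overlap (of its 27.55 mm²) is removed, clipping the outline — 1 connected region. The result has 1 disconnected region.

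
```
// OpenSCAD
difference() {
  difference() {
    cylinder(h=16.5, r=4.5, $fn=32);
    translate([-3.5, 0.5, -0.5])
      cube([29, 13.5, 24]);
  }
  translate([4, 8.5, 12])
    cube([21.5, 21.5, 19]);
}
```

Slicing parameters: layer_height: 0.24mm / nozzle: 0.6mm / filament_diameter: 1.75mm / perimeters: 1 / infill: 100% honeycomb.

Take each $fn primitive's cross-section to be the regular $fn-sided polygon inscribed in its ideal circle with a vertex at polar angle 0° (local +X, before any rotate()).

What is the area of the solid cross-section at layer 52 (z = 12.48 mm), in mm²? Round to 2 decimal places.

37.48 mm²

At z = 12.48 mm: the r=4.5 cylinder contributes a regular 32-gon of circumradius 4.5 (area = (32/2)·4.500²·sin(360°/32) = 63.21 mm²); the cube at (-3.5, 0.5) (footprint 29×13.5) is included at this height (area 391.50 mm²); Taking the first minus the rest: starting from the r=4.5 cylinder (63.21 mm²), the 29×13.5 cube at (-3.5, 0.5) partially overlaps it — only the 25.73 mm² overlap (of its 391.50 mm²) is removed, clipping the outline — area = 37.48 mm²; the cube at (4, 8.5) (footprint 21.5×21.5) is included at this height (area 462.25 mm²); Subtracting the remaining from the first: starting from that combined region (37.48 mm²), the 21.5×21.5 cube at (4, 8.5) misses the remaining region (no effect) — area = 37.48 mm². Overall, the cross-section is a single solid region. Net area = 37.48 mm².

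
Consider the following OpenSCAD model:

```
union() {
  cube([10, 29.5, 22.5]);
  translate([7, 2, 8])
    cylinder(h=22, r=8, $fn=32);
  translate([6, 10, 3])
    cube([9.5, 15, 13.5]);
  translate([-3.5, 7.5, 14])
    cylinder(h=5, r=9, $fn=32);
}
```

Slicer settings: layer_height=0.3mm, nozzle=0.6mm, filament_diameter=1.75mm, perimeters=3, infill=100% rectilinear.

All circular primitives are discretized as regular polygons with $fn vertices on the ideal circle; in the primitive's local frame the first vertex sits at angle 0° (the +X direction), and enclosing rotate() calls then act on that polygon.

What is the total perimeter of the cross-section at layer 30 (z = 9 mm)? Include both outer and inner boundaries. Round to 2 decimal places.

At z = 9 mm: the cube (footprint 10×29.5) is included at this height (perimeter 79.00 mm); the r=8 cylinder at (7, 2) gives a regular 32-gon of circumradius 8 (constant along its height) (perimeter = 2·32·8.000·sin(180°/32) = 50.18 mm); the cube at (6, 10) is present — its section is the full 9.5×15 rectangle (perimeter 49.00 mm); the cylinder at (-3.5, 7.5) does not reach this height (z outside [14, 19]); Merging all regions: the regions partially overlap (shared area 150.78 mm²), so the edge portions inside another operand are dropped and the merged outline is re-measured after clipping — boundary = 103.33 mm. Overall, the cross-section is a single solid region. Total boundary length (outer) = 103.33 mm.

103.33 mm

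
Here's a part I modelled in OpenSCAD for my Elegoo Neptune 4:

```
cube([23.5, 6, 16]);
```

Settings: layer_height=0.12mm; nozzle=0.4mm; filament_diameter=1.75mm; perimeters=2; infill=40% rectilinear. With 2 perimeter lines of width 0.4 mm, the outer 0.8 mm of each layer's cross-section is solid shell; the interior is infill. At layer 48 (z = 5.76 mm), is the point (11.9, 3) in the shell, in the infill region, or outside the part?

infill

At z = 5.76 mm: the cube is present — its section is the full 23.5×6 rectangle. Overall, the cross-section is a single solid region. The nearest boundary edge runs (0.00, 0.00)→(23.50, 0.00); distance from the point to it = 3.00 mm. The point is inside the cross-section and 3.00 mm from the nearest boundary — more than the 0.8 mm shell width (2 × 0.4), so it's in the infill interior.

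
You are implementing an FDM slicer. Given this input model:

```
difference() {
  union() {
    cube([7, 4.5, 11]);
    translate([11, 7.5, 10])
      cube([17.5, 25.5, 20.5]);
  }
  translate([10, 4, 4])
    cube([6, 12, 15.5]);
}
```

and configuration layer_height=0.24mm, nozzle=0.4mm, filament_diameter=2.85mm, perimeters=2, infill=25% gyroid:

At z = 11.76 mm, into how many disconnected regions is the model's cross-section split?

At z = 11.76 mm: the cube does not reach this height (z outside [0, 11]); the 17.5×25.5 cube at (11, 7.5) contributes its full rectangle; Combining (union): only the 17.5×25.5 cube at (11, 7.5) is present, so the union is just that shape — 1 connected region; the 6×12 cube at (10, 4) contributes its full rectangle; Subtracting the remaining from the first: starting from that combined region, the 6×12 cube at (10, 4) partially overlaps it — only the 42.50 mm² overlap (of its 72.00 mm²) is removed, clipping the outline — 1 connected region. The result has 1 disconnected region.

1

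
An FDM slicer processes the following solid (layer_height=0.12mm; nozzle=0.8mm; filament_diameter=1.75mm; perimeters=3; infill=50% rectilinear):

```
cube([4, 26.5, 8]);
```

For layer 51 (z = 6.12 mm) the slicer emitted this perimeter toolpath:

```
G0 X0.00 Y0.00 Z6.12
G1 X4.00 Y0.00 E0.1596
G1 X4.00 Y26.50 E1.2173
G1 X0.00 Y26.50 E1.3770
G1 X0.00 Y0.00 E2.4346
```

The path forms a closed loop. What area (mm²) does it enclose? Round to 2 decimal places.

Apply the shoelace formula to the sequence of (X, Y) vertices; enclosed area = 106.00 mm².

106.00 mm²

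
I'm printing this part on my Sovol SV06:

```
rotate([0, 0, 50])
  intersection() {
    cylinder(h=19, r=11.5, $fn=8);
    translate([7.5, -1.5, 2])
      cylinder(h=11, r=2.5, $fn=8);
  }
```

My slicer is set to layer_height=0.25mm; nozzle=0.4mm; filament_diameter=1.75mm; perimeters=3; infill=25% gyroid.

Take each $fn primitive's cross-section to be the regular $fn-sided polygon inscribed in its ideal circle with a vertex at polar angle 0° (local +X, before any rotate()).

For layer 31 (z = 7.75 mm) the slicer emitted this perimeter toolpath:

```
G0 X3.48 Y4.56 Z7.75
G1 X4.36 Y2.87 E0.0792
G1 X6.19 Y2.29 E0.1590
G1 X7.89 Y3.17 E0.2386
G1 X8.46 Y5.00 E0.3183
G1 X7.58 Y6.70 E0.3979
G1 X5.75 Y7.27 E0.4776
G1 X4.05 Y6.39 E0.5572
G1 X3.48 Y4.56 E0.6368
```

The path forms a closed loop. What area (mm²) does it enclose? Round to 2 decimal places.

Apply the shoelace formula to the sequence of (X, Y) vertices; enclosed area = 17.70 mm².

17.70 mm²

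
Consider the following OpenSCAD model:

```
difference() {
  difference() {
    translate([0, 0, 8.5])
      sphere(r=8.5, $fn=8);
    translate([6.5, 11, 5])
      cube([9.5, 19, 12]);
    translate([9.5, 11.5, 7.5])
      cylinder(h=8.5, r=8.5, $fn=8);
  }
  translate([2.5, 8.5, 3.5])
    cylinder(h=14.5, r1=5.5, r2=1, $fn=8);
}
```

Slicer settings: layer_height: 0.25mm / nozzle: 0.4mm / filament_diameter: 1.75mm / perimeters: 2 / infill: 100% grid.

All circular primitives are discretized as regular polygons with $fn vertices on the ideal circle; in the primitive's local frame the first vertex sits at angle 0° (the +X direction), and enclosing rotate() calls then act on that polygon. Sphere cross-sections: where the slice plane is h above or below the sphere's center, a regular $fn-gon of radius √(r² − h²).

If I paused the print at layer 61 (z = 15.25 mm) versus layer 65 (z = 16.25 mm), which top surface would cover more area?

Layer 61 (z = 15.25): the sphere: section is a regular 8-gon, circumradius = √(r²−h²) = √(8.5²−6.75²) = 5.166 (area = (8/2)·5.166²·sin(360°/8) = 75.48 mm²); the cube at (6.5, 11) (footprint 9.5×19) is included at this height (area 180.50 mm²); the cylinder at (9.5, 11.5): section is a regular 8-gon, circumradius r=8.5 (area = (8/2)·8.500²·sin(360°/8) = 204.35 mm²); Taking the first minus the rest: starting from the r=8.5 sphere (75.48 mm²), the 9.5×19 cube at (6.5, 11) misses the remaining region (no effect); the r=8.5 cylinder at (9.5, 11.5) misses the remaining region (no effect) — area = 75.48 mm²; the cone at (2.5, 8.5) (r1=5.5→r2=1) has section circumradius 1.853 here — a regular 8-gon (area = (8/2)·1.853²·sin(360°/8) = 9.72 mm²); Taking the first minus the rest: starting from that combined region (75.48 mm²), the cone at (2.5, 8.5) misses the remaining region (no effect) — area = 75.48 mm². So its area = 75.48 mm². Layer 65 (z = 16.25): the r=8.5 sphere slices to a regular 8-gon of circumradius 3.491 (√(r²−h²) with h=7.75 from center) (area = (8/2)·3.491²·sin(360°/8) = 34.47 mm²); the cube at (6.5, 11) is present — its section is the full 9.5×19 rectangle (area 180.50 mm²); the cylinder at (9.5, 11.5) does not reach this height (z outside [7.5, 16]); After the difference (first − rest): starting from the r=8.5 sphere (34.47 mm²), the 9.5×19 cube at (6.5, 11) misses the remaining region (no effect) — area = 34.47 mm²; the cone at (2.5, 8.5) contributes a regular 8-gon of circumradius 1.543 (interpolated between r1=5.5 and r2=1 at t=0.879) (area = (8/2)·1.543²·sin(360°/8) = 6.73 mm²); Subtracting the remaining from the first: starting from the result so far (34.47 mm²), the cone at (2.5, 8.5) misses the remaining region (no effect) — area = 34.47 mm². So its area = 34.47 mm². Layer 61 is larger (75.48 vs 34.47 mm²).

layer 61 (z = 15.25 mm)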